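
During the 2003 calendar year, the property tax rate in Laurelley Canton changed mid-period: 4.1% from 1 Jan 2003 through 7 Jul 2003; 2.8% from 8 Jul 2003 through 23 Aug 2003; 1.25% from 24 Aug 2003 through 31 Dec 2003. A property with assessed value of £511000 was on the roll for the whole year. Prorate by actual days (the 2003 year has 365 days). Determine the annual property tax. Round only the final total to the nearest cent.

£14908.60

1 Jan – 7 Jul 2003: 188 days at 4.1% → £511000 × 4.1% × 188/365 = £10791.2000
8 Jul – 23 Aug 2003: 47 days at 2.8% → £511000 × 2.8% × 47/365 = £1842.4000
24 Aug – 31 Dec 2003: 130 days at 1.25% → £511000 × 1.25% × 130/365 = £2275.0000
Total = £14908.6000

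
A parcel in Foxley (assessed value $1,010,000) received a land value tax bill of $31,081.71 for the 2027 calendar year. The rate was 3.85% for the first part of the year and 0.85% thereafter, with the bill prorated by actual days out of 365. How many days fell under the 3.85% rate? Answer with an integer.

Let d = days at the first rate; then 365 − d days at the second rate.
$1,010,000 × [3.85%·d + 0.85%·(365−d)] / 365 = $31,081.71
Solving gives d = 271, so the new rate took effect on September 29, 2027.

271 days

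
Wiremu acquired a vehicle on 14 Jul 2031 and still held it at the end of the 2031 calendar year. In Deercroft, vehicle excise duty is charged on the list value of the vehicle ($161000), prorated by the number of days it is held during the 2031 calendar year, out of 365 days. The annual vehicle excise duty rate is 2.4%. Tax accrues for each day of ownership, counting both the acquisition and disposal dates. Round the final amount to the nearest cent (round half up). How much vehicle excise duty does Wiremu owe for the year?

Days held (14 Jul – 31 Dec 2031): 171 out of 365
Tax = $161000 × 2.4% × 171/365 = $1810.2575

$1810.26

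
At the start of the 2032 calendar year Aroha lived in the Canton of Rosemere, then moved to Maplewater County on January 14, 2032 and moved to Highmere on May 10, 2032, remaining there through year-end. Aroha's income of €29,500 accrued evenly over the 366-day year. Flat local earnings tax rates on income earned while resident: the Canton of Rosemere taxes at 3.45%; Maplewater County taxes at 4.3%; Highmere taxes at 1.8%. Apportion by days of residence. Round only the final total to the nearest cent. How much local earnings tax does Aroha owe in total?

The Canton of Rosemere, January 1 – January 13, 2032: 13 days → €29,500 × 3.45% × 13/366 = €36.1496
Maplewater County, January 14 – May 9, 2032: 117 days → €29,500 × 4.3% × 117/366 = €405.5041
Highmere, May 10 – December 31, 2032: 236 days → €29,500 × 1.8% × 236/366 = €342.3934
Total = €784.0471

€784.05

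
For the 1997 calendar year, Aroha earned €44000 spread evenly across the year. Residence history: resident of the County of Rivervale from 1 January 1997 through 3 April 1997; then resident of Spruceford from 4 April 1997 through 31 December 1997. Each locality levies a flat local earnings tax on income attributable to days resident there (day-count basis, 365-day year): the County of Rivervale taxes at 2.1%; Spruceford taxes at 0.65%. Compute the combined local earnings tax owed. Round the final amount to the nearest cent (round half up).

The County of Rivervale, 1 January – 3 April 1997: 93 days → €44000 × 2.1% × 93/365 = €235.4301
Spruceford, 4 April – 31 December 1997: 272 days → €44000 × 0.65% × 272/365 = €213.1288
Total = €448.5589

€448.56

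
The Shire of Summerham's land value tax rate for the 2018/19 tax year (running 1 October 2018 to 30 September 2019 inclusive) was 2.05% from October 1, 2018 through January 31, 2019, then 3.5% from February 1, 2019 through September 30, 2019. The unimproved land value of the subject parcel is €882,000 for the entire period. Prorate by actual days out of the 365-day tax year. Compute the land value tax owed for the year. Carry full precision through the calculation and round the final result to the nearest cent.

€26,560.28

October 1, 2018 – January 31, 2019: 123 days at 2.05% → €882,000 × 2.05% × 123/365 = €6,093.0493
February 1 – September 30, 2019: 242 days at 3.5% → €882,000 × 3.5% × 242/365 = €20,467.2329
Total = €26,560.2822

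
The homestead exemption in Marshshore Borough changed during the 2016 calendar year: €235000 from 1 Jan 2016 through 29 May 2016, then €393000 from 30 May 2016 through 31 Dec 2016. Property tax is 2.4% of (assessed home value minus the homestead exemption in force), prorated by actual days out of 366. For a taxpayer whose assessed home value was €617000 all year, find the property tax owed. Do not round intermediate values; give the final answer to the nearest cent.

€6930.10

1 Jan – 29 May 2016: 150 days, exemption €235000 → (€617000 − €235000) × 2.4% × 150/366 = €3757.3770
30 May – 31 Dec 2016: 216 days, exemption €393000 → (€617000 − €393000) × 2.4% × 216/366 = €3172.7213
Total = €6930.0984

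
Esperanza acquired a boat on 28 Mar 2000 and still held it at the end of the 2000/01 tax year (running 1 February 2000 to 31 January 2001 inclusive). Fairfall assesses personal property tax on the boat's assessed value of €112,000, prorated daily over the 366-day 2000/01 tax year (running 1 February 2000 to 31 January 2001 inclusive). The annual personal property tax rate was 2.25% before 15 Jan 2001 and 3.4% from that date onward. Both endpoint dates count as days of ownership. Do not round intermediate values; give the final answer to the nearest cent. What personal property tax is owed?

28 Mar 2000 – 14 Jan 2001: 293 days at 2.25% → €112,000 × 2.25% × 293/366 = €2,017.3770
15 Jan – 31 Jan 2001: 17 days at 3.4% → €112,000 × 3.4% × 17/366 = €176.8743
Total = €2,194.2514

€2,194.25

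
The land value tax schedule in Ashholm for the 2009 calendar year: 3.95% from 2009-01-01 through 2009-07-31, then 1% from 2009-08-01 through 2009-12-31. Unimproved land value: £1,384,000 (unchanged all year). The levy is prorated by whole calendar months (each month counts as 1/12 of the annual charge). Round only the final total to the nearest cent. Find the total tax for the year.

£37,656.33

2009-01-01 to 2009-07-31: 7 months at 3.95% → £1,384,000 × 3.95% × 7/12 = £31,889.6667
2009-08-01 to 2009-12-31: 5 months at 1% → £1,384,000 × 1% × 5/12 = £5,766.6667
Total = £37,656.3333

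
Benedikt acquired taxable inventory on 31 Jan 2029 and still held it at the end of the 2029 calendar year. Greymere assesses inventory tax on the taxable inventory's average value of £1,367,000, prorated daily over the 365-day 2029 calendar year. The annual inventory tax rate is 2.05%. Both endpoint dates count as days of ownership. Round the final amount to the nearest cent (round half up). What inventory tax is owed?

£25,720.20

Days held (31 Jan – 31 Dec 2029): 335 out of 365
Tax = £1,367,000 × 2.05% × 335/365 = £25,720.1986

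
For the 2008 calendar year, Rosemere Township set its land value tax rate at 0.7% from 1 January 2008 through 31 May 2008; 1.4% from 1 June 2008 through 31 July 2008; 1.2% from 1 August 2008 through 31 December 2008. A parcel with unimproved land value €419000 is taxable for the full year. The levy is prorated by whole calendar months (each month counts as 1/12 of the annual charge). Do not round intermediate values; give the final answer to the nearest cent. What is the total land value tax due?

1 January – 31 May 2008: 5 months at 0.7% → €419000 × 0.7% × 5/12 = €1222.0833
1 June – 31 July 2008: 2 months at 1.4% → €419000 × 1.4% × 2/12 = €977.6667
1 August – 31 December 2008: 5 months at 1.2% → €419000 × 1.2% × 5/12 = €2095.0000
Total = €4294.7500

€4294.75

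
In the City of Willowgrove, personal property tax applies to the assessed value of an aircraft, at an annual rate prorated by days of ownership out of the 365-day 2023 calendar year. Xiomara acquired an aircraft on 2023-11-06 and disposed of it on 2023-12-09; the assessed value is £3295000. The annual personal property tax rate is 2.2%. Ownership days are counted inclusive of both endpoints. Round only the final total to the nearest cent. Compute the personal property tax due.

£6752.49

Days held (2023-11-06 to 2023-12-09): 34 out of 365
Tax = £3295000 × 2.2% × 34/365 = £6752.4932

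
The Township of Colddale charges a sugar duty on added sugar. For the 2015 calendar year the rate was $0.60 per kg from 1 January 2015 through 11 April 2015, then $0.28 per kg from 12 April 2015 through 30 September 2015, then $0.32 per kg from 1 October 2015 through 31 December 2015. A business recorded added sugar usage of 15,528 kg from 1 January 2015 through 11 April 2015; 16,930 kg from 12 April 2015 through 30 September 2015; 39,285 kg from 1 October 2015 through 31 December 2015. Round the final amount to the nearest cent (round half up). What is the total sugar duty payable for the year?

$26,628.40

1 January – 11 April 2015: 15,528 kg at $0.60/kg → $9,316.80
12 April – 30 September 2015: 16,930 kg at $0.28/kg → $4,740.40
1 October – 31 December 2015: 39,285 kg at $0.32/kg → $12,571.20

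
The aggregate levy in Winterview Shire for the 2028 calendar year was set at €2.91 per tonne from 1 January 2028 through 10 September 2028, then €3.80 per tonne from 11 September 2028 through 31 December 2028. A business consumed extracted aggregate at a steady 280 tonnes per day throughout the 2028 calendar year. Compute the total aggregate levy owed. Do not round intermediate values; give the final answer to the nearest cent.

1 January – 10 September 2028: 254 days × 280 tonnes/day = 71,120 tonnes at €2.91/tonne → €206,959.20
11 September – 31 December 2028: 112 days × 280 tonnes/day = 31,360 tonnes at €3.80/tonne → €119,168.00

€326,127.20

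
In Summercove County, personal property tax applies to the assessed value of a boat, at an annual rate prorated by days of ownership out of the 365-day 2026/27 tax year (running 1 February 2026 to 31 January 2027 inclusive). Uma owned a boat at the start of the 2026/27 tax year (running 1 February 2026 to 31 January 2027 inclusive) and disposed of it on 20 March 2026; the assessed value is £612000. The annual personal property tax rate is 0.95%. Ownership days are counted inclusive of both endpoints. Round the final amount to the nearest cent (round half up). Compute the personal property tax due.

£764.58

Days held (1 February – 20 March 2026): 48 out of 365
Tax = £612000 × 0.95% × 48/365 = £764.5808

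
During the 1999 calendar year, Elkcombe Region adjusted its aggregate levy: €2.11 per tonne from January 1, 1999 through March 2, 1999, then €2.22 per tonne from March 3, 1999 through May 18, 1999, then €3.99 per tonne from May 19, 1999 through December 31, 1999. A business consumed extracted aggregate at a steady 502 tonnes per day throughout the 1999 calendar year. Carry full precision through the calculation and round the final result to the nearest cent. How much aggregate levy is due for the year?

€605100.76

January 1 – March 2, 1999: 61 days × 502 tonnes/day = 30,622 tonnes at €2.11/tonne → €64612.42
March 3 – May 18, 1999: 77 days × 502 tonnes/day = 38,654 tonnes at €2.22/tonne → €85811.88
May 19 – December 31, 1999: 227 days × 502 tonnes/day = 113,954 tonnes at €3.99/tonne → €454676.46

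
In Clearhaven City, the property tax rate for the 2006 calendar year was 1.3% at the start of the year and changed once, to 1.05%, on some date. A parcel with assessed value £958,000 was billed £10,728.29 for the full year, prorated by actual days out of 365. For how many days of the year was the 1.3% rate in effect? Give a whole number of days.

102 days

Let d = days at the first rate; then 365 − d days at the second rate.
£958,000 × [1.3%·d + 1.05%·(365−d)] / 365 = £10,728.29
Solving gives d = 102, so the new rate took effect on 13 Apr 2006.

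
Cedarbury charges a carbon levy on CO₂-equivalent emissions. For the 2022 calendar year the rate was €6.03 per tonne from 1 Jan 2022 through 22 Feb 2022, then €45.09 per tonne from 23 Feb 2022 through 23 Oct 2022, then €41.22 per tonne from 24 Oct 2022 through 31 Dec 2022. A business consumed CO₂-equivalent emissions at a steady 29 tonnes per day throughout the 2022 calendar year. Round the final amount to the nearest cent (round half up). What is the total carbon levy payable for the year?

€409,498.56

1 Jan – 22 Feb 2022: 53 days × 29 tonnes/day = 1,537 tonnes at €6.03/tonne → €9,268.11
23 Feb – 23 Oct 2022: 243 days × 29 tonnes/day = 7,047 tonnes at €45.09/tonne → €317,749.23
24 Oct – 31 Dec 2022: 69 days × 29 tonnes/day = 2,001 tonnes at €41.22/tonne → €82,481.22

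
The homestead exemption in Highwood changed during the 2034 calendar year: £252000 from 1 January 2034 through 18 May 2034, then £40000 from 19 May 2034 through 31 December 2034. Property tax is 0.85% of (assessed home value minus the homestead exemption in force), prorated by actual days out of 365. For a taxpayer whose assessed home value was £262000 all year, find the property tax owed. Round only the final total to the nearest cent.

1 January – 18 May 2034: 138 days, exemption £252000 → (£262000 − £252000) × 0.85% × 138/365 = £32.1370
19 May – 31 December 2034: 227 days, exemption £40000 → (£262000 − £40000) × 0.85% × 227/365 = £1173.5589
Total = £1205.6959

£1205.70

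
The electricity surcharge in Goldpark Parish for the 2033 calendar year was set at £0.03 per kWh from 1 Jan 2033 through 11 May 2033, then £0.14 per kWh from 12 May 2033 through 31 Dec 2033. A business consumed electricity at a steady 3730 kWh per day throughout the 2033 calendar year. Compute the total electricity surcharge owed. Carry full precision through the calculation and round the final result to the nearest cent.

1 Jan – 11 May 2033: 131 days × 3730 kWh/day = 488,630 kWh at £0.03/kWh → £14,658.90
12 May – 31 Dec 2033: 234 days × 3730 kWh/day = 872,820 kWh at £0.14/kWh → £122,194.80

£136,853.70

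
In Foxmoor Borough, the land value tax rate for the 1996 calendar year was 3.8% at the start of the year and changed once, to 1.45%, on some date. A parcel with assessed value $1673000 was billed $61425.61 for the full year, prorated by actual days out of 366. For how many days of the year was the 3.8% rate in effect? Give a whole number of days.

Let d = days at the first rate; then 366 − d days at the second rate.
$1673000 × [3.8%·d + 1.45%·(366−d)] / 366 = $61425.61
Solving gives d = 346, so the new rate took effect on 12 December 1996.

346 days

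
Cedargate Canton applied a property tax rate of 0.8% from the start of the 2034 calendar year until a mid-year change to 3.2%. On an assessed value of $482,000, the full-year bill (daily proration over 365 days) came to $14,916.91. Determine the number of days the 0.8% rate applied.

Let d = days at the first rate; then 365 − d days at the second rate.
$482,000 × [0.8%·d + 3.2%·(365−d)] / 365 = $14,916.91
Solving gives d = 16, so the new rate took effect on 17 January 2034.

16 days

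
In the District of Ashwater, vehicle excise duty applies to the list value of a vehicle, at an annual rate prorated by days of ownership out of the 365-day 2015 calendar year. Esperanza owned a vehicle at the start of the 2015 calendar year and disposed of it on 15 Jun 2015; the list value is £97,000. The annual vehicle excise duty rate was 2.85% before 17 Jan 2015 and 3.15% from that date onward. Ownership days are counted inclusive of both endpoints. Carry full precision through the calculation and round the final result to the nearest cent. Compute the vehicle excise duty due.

1 Jan – 16 Jan 2015: 16 days at 2.85% → £97,000 × 2.85% × 16/365 = £121.1836
17 Jan – 15 Jun 2015: 150 days at 3.15% → £97,000 × 3.15% × 150/365 = £1,255.6849
Total = £1,376.8685

£1,376.87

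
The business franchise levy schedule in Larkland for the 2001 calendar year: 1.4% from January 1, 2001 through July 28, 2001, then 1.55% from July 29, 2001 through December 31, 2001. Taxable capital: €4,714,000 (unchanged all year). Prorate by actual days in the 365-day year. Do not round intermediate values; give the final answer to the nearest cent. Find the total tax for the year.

€69,018.13

January 1 – July 28, 2001: 209 days at 1.4% → €4,714,000 × 1.4% × 209/365 = €37,789.4904
July 29 – December 31, 2001: 156 days at 1.55% → €4,714,000 × 1.55% × 156/365 = €31,228.6356
Total = €69,018.1260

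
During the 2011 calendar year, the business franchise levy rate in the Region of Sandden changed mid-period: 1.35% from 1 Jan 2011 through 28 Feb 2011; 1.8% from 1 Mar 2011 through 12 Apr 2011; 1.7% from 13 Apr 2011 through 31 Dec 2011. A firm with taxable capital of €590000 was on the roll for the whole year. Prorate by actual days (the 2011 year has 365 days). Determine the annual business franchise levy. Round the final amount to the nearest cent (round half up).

1 Jan – 28 Feb 2011: 59 days at 1.35% → €590000 × 1.35% × 59/365 = €1287.4932
1 Mar – 12 Apr 2011: 43 days at 1.8% → €590000 × 1.8% × 43/365 = €1251.1233
13 Apr – 31 Dec 2011: 263 days at 1.7% → €590000 × 1.7% × 263/365 = €7227.0959
Total = €9765.7123

€9765.71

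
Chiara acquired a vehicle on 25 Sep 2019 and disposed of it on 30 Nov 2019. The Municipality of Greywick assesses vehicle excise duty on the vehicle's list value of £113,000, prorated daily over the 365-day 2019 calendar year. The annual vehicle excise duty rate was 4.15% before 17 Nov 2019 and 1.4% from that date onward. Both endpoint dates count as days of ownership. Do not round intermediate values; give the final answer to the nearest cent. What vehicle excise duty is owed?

25 Sep – 16 Nov 2019: 53 days at 4.15% → £113,000 × 4.15% × 53/365 = £680.9411
17 Nov – 30 Nov 2019: 14 days at 1.4% → £113,000 × 1.4% × 14/365 = £60.6795
Total = £741.6205

£741.62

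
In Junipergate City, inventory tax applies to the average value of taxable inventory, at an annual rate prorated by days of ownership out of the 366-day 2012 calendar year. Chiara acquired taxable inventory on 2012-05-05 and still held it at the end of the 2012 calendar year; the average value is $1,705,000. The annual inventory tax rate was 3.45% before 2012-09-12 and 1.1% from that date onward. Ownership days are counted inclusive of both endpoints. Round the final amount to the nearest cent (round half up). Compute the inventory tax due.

$26,581.23

2012-05-05 to 2012-09-11: 130 days at 3.45% → $1,705,000 × 3.45% × 130/366 = $20,893.2377
2012-09-12 to 2012-12-31: 111 days at 1.1% → $1,705,000 × 1.1% × 111/366 = $5,687.9918
Total = $26,581.2295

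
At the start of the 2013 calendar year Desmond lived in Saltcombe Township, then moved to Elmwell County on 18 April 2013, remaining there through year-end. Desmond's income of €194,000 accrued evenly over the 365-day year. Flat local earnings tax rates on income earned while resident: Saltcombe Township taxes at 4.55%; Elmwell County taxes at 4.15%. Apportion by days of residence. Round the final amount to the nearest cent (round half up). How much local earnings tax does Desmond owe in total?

Saltcombe Township, 1 January – 17 April 2013: 107 days → €194,000 × 4.55% × 107/365 = €2,587.6411
Elmwell County, 18 April – 31 December 2013: 258 days → €194,000 × 4.15% × 258/365 = €5,690.8438
Total = €8,278.4849

€8,278.48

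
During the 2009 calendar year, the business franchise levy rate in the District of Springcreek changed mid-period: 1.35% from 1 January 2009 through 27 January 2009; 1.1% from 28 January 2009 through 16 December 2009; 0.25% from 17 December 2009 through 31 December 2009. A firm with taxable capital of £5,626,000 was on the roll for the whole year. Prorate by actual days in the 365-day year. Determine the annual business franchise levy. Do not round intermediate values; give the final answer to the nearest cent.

£60,961.18

1 January – 27 January 2009: 27 days at 1.35% → £5,626,000 × 1.35% × 27/365 = £5,618.2932
28 January – 16 December 2009: 323 days at 1.1% → £5,626,000 × 1.1% × 323/365 = £54,764.8712
17 December – 31 December 2009: 15 days at 0.25% → £5,626,000 × 0.25% × 15/365 = £578.0137
Total = £60,961.1781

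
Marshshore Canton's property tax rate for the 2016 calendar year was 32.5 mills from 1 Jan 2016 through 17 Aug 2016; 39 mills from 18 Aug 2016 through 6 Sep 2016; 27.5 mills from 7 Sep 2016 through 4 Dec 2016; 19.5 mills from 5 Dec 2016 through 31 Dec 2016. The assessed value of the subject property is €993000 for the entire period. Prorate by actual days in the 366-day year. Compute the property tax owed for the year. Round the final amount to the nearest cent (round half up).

€30465.57

1 Jan – 17 Aug 2016: 230 days at 32.5 mills → €993000 × 3.25% × 230/366 = €20280.5328
18 Aug – 6 Sep 2016: 20 days at 39 mills → €993000 × 3.9% × 20/366 = €2116.2295
7 Sep – 4 Dec 2016: 89 days at 27.5 mills → €993000 × 2.75% × 89/366 = €6640.3484
5 Dec – 31 Dec 2016: 27 days at 19.5 mills → €993000 × 1.95% × 27/366 = €1428.4549
Total = €30465.5656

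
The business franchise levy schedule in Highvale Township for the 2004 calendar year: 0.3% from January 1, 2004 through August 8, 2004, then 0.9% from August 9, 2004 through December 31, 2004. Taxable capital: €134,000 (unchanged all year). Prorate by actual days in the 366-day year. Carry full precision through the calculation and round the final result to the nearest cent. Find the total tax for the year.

€720.52

January 1 – August 8, 2004: 221 days at 0.3% → €134,000 × 0.3% × 221/366 = €242.7377
August 9 – December 31, 2004: 145 days at 0.9% → €134,000 × 0.9% × 145/366 = €477.7869
Total = €720.5246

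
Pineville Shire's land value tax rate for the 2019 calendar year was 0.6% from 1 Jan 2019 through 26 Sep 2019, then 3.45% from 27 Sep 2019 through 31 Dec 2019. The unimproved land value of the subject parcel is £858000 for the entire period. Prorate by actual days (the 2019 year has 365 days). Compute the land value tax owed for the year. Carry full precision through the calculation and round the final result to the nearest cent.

1 Jan – 26 Sep 2019: 269 days at 0.6% → £858000 × 0.6% × 269/365 = £3794.0055
27 Sep – 31 Dec 2019: 96 days at 3.45% → £858000 × 3.45% × 96/365 = £7785.4685
Total = £11579.4740

£11579.47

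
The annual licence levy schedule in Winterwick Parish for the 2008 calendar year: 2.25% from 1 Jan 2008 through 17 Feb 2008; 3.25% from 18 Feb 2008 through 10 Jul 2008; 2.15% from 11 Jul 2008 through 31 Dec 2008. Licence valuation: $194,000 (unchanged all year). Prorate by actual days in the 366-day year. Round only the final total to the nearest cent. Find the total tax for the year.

1 Jan – 17 Feb 2008: 48 days at 2.25% → $194,000 × 2.25% × 48/366 = $572.4590
18 Feb – 10 Jul 2008: 144 days at 3.25% → $194,000 × 3.25% × 144/366 = $2,480.6557
11 Jul – 31 Dec 2008: 174 days at 2.15% → $194,000 × 2.15% × 174/366 = $1,982.9344
Total = $5,036.0492

$5,036.05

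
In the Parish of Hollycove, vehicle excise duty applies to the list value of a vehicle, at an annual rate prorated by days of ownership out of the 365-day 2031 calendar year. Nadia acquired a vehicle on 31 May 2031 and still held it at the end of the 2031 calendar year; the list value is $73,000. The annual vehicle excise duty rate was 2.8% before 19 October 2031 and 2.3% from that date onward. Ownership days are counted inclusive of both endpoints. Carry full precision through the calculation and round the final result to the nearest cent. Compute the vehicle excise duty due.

$1,130.00

31 May – 18 October 2031: 141 days at 2.8% → $73,000 × 2.8% × 141/365 = $789.6000
19 October – 31 December 2031: 74 days at 2.3% → $73,000 × 2.3% × 74/365 = $340.4000
Total = $1,130.0000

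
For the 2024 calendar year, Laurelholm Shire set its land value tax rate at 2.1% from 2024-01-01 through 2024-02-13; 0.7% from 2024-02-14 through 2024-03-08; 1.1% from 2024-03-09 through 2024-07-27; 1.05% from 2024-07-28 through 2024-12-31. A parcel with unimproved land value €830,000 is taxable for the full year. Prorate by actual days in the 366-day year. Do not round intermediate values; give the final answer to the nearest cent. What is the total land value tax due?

€9,732.09

2024-01-01 to 2024-02-13: 44 days at 2.1% → €830,000 × 2.1% × 44/366 = €2,095.4098
2024-02-14 to 2024-03-08: 24 days at 0.7% → €830,000 × 0.7% × 24/366 = €380.9836
2024-03-09 to 2024-07-27: 141 days at 1.1% → €830,000 × 1.1% × 141/366 = €3,517.2951
2024-07-28 to 2024-12-31: 157 days at 1.05% → €830,000 × 1.05% × 157/366 = €3,738.4016
Total = €9,732.0902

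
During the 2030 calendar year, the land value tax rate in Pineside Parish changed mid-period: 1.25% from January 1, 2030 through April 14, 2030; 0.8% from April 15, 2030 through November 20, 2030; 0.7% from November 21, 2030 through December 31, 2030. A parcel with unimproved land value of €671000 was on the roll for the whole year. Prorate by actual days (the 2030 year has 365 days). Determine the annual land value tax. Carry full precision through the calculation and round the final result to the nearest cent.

€6152.98

January 1 – April 14, 2030: 104 days at 1.25% → €671000 × 1.25% × 104/365 = €2389.8630
April 15 – November 20, 2030: 220 days at 0.8% → €671000 × 0.8% × 220/365 = €3235.5068
November 21 – December 31, 2030: 41 days at 0.7% → €671000 × 0.7% × 41/365 = €527.6082
Total = €6152.9781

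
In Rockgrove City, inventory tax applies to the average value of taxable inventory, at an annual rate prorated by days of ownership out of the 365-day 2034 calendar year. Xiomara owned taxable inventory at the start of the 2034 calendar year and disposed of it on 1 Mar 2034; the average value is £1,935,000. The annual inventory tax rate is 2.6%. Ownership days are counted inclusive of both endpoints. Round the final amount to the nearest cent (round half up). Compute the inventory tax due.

£8,270.14

Days held (1 Jan – 1 Mar 2034): 60 out of 365
Tax = £1,935,000 × 2.6% × 60/365 = £8,270.1370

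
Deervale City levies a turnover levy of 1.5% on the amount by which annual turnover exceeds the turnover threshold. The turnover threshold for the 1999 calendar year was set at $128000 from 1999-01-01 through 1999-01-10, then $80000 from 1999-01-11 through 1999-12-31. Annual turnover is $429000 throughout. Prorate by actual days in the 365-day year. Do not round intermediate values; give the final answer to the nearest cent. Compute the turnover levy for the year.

1999-01-01 to 1999-01-10: 10 days, exemption $128000 → ($429000 − $128000) × 1.5% × 10/365 = $123.6986
1999-01-11 to 1999-12-31: 355 days, exemption $80000 → ($429000 − $80000) × 1.5% × 355/365 = $5091.5753
Total = $5215.2740

$5215.27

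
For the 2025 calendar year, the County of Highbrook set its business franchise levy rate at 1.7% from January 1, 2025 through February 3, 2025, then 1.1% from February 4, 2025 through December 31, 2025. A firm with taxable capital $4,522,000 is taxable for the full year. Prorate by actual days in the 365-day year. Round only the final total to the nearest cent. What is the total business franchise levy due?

$52,269.36

January 1 – February 3, 2025: 34 days at 1.7% → $4,522,000 × 1.7% × 34/365 = $7,160.8658
February 4 – December 31, 2025: 331 days at 1.1% → $4,522,000 × 1.1% × 331/365 = $45,108.4986
Total = $52,269.3644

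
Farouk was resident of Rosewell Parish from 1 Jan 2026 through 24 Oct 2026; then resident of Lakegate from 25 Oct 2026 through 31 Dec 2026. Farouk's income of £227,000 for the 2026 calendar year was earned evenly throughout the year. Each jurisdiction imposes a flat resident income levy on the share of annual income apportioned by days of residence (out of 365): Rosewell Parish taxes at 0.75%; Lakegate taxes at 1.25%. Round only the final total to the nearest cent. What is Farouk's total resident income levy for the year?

Rosewell Parish, 1 Jan – 24 Oct 2026: 297 days → £227,000 × 0.75% × 297/365 = £1,385.3219
Lakegate, 25 Oct – 31 Dec 2026: 68 days → £227,000 × 1.25% × 68/365 = £528.6301
Total = £1,913.9521

£1,913.95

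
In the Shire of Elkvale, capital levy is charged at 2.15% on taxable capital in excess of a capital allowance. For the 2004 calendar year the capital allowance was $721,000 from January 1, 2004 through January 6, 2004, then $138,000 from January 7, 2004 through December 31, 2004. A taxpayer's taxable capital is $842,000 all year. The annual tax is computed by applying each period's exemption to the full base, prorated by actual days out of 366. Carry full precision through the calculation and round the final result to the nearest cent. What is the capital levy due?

$14,930.52

January 1 – January 6, 2004: 6 days, exemption $721,000 → ($842,000 − $721,000) × 2.15% × 6/366 = $42.6475
January 7 – December 31, 2004: 360 days, exemption $138,000 → ($842,000 − $138,000) × 2.15% × 360/366 = $14,887.8689
Total = $14,930.5164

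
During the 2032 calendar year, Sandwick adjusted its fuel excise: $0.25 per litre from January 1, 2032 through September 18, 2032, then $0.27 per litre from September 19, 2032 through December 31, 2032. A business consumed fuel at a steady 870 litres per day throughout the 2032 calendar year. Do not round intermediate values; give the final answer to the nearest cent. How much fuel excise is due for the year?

January 1 – September 18, 2032: 262 days × 870 litres/day = 227,940 litres at $0.25/litre → $56985.00
September 19 – December 31, 2032: 104 days × 870 litres/day = 90,480 litres at $0.27/litre → $24429.60

$81414.60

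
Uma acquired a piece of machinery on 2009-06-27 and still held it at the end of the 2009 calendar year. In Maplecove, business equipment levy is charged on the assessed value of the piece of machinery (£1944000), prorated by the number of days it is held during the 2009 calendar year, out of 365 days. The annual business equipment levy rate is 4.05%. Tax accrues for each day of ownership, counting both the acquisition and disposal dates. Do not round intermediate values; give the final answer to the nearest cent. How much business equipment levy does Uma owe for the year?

Days held (2009-06-27 to 2009-12-31): 188 out of 365
Tax = £1944000 × 4.05% × 188/365 = £40552.3726

£40552.37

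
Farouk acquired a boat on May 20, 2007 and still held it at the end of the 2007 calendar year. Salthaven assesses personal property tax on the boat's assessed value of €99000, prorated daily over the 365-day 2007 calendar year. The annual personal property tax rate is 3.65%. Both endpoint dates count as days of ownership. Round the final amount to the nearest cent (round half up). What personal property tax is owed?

€2237.40

Days held (May 20 – December 31, 2007): 226 out of 365
Tax = €99000 × 3.65% × 226/365 = €2237.4000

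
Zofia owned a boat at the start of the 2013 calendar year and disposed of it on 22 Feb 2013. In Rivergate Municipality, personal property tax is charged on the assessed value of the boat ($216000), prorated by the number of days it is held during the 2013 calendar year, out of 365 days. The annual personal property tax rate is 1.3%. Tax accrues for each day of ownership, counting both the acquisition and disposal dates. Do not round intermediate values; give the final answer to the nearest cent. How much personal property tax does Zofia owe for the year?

$407.74

Days held (1 Jan – 22 Feb 2013): 53 out of 365
Tax = $216000 × 1.3% × 53/365 = $407.7370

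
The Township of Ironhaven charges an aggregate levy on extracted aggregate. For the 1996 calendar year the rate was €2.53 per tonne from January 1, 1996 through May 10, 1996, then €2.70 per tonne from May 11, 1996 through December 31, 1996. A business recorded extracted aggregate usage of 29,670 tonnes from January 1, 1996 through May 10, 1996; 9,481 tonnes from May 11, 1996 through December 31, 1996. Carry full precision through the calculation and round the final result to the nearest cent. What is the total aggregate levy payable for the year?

January 1 – May 10, 1996: 29,670 tonnes at €2.53/tonne → €75,065.10
May 11 – December 31, 1996: 9,481 tonnes at €2.70/tonne → €25,598.70

€100,663.80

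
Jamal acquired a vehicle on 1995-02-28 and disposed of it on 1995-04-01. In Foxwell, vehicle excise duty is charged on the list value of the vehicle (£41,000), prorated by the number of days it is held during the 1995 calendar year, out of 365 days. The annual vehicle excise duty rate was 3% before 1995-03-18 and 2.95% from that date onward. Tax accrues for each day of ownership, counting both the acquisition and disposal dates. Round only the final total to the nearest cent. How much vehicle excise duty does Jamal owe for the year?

1995-02-28 to 1995-03-17: 18 days at 3% → £41,000 × 3% × 18/365 = £60.6575
1995-03-18 to 1995-04-01: 15 days at 2.95% → £41,000 × 2.95% × 15/365 = £49.7055
Total = £110.3630

£110.36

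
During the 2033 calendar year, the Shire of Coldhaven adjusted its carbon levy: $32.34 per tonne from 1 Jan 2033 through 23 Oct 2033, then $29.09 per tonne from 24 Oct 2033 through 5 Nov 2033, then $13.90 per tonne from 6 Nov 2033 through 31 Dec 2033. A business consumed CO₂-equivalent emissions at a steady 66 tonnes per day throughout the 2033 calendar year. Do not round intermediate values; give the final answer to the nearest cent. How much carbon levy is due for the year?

$708127.86

1 Jan – 23 Oct 2033: 296 days × 66 tonnes/day = 19,536 tonnes at $32.34/tonne → $631794.24
24 Oct – 5 Nov 2033: 13 days × 66 tonnes/day = 858 tonnes at $29.09/tonne → $24959.22
6 Nov – 31 Dec 2033: 56 days × 66 tonnes/day = 3,696 tonnes at $13.90/tonne → $51374.40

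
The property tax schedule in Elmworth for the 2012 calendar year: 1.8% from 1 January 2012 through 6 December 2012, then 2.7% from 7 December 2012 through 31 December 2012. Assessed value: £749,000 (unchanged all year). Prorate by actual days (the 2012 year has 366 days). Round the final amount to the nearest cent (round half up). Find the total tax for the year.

1 January – 6 December 2012: 341 days at 1.8% → £749,000 × 1.8% × 341/366 = £12,561.0984
7 December – 31 December 2012: 25 days at 2.7% → £749,000 × 2.7% × 25/366 = £1,381.3525
Total = £13,942.4508

£13,942.45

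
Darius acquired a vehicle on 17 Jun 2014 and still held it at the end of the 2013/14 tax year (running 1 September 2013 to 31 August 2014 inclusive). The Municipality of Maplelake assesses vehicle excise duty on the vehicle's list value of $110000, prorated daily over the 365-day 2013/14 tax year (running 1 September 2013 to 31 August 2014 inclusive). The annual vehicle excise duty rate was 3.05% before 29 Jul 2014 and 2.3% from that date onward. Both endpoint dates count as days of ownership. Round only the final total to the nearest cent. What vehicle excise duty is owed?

17 Jun – 28 Jul 2014: 42 days at 3.05% → $110000 × 3.05% × 42/365 = $386.0548
29 Jul – 31 Aug 2014: 34 days at 2.3% → $110000 × 2.3% × 34/365 = $235.6712
Total = $621.7260

$621.73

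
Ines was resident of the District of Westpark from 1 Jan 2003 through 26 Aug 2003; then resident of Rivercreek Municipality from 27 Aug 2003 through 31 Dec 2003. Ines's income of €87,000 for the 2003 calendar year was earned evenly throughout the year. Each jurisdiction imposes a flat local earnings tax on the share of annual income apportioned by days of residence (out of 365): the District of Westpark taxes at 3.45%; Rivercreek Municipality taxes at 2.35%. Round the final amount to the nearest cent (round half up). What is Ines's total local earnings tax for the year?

€2,668.52

The District of Westpark, 1 Jan – 26 Aug 2003: 238 days → €87,000 × 3.45% × 238/365 = €1,957.1425
Rivercreek Municipality, 27 Aug – 31 Dec 2003: 127 days → €87,000 × 2.35% × 127/365 = €711.3740
Total = €2,668.5164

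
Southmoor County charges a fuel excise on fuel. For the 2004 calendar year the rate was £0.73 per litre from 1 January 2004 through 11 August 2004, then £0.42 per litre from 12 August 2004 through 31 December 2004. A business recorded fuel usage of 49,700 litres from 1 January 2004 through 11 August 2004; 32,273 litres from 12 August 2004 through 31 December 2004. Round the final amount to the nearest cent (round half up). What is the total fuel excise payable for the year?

£49835.66

1 January – 11 August 2004: 49,700 litres at £0.73/litre → £36281.00
12 August – 31 December 2004: 32,273 litres at £0.42/litre → £13554.66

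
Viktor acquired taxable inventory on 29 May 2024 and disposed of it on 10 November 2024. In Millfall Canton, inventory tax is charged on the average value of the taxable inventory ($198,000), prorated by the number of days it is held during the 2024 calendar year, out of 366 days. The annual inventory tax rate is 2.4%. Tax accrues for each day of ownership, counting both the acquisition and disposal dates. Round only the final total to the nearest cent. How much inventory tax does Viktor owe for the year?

$2,155.28

Days held (29 May – 10 November 2024): 166 out of 366
Tax = $198,000 × 2.4% × 166/366 = $2,155.2787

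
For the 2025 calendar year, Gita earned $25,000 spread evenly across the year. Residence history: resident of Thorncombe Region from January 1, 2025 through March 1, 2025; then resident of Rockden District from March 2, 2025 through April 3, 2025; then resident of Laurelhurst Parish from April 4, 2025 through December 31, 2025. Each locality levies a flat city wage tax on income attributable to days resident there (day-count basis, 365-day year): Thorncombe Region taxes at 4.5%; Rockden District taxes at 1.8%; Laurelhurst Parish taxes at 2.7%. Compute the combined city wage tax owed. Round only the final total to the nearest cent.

Thorncombe Region, January 1 – March 1, 2025: 60 days → $25,000 × 4.5% × 60/365 = $184.9315
Rockden District, March 2 – April 3, 2025: 33 days → $25,000 × 1.8% × 33/365 = $40.6849
Laurelhurst Parish, April 4 – December 31, 2025: 272 days → $25,000 × 2.7% × 272/365 = $503.0137
Total = $728.6301

$728.63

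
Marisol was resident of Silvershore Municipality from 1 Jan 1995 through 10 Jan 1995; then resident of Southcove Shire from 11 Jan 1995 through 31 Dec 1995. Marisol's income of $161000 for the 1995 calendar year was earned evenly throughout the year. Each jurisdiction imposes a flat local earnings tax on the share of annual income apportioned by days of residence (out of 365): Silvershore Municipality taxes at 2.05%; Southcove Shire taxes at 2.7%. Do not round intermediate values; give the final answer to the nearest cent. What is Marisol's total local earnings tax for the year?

Silvershore Municipality, 1 Jan – 10 Jan 1995: 10 days → $161000 × 2.05% × 10/365 = $90.4247
Southcove Shire, 11 Jan – 31 Dec 1995: 355 days → $161000 × 2.7% × 355/365 = $4227.9041
Total = $4318.3288

$4318.33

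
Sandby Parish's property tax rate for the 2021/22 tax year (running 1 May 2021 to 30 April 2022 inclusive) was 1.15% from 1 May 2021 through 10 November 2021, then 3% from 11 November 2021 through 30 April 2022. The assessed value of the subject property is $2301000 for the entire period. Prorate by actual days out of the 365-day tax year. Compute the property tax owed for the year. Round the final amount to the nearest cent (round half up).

$46404.55

1 May – 10 November 2021: 194 days at 1.15% → $2301000 × 1.15% × 194/365 = $14064.4685
11 November 2021 – 30 April 2022: 171 days at 3% → $2301000 × 3% × 171/365 = $32340.0822
Total = $46404.5507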